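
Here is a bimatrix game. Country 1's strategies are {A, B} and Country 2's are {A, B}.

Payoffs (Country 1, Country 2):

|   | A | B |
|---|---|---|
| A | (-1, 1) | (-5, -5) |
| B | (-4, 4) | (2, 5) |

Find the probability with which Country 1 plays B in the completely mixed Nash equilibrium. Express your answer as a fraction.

6/7

Let r be the probability that Country 1 plays A. In a completely mixed equilibrium, Country 2 must be indifferent between A and B.
Country 2's expected payoff from A is r + 4(1−r); from B it is −5r + 5(1−r).
Setting these equal: −3r + 4 = −10r + 5, so r = 1/7.
Therefore Country 1 plays B with probability 1 − 1/7 = 6/7.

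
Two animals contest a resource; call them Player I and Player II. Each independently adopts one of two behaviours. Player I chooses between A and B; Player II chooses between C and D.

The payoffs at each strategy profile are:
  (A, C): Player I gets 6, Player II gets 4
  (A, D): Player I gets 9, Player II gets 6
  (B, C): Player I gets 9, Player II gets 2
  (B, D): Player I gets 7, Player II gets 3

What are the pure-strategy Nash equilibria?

(A, C): Player I prefers B (9 > 6); Player II prefers D (6 > 4) — not an equilibrium.
(A, D): Player I gets 9 ≥ 7 from B, and Player II gets 6 ≥ 4 from C — Nash equilibrium.
(B, C): Player II prefers D (3 > 2) — not an equilibrium.
(B, D): Player I prefers A (9 > 7) — not an equilibrium.

(A, D)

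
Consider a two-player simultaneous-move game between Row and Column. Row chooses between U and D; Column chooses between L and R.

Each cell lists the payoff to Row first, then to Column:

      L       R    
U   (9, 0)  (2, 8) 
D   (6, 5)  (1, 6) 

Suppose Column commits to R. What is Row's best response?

U

Against R, Row earns 2 from U and 1 from D.
So U is the best response.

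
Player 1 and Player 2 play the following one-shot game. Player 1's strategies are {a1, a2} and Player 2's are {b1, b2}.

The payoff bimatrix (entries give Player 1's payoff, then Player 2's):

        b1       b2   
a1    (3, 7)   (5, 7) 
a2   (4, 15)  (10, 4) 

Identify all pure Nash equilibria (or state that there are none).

(a2, b1)

(a1, b1): Player 1 prefers a2 (4 > 3) — not an equilibrium.
(a1, b2): Player 1 prefers a2 (10 > 5) — not an equilibrium.
(a2, b1): Player 1 gets 4 ≥ 3 from a1, and Player 2 gets 15 ≥ 4 from b2 — Nash equilibrium.
(a2, b2): Player 2 prefers b1 (15 > 4) — not an equilibrium.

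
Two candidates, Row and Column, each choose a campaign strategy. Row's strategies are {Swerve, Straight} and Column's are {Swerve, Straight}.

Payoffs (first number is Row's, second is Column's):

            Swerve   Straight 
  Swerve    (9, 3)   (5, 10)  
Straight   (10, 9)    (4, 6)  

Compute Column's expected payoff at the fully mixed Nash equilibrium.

36/5

First find x, the probability Row plays Swerve, from Column's indifference between Swerve and Straight: 3x + 9(1−x) = 10x + 6(1−x), giving x = 3/10.
Since Column is indifferent in equilibrium, Column's expected payoff equals the payoff from either column against (3/10, 7/10). Using Swerve: 3(3/10) + 9(7/10) = 36/5.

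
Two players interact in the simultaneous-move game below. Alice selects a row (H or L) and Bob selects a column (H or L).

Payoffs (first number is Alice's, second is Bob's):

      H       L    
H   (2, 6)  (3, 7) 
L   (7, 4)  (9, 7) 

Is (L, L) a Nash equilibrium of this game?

At (L, L), Alice earns 9; switching to H would give 3, so Alice has no profitable deviation.
Bob earns 7; switching to H would give 4, so Bob has no profitable deviation.
Neither player can gain by a unilateral deviation, so this profile is a Nash equilibrium.

Yes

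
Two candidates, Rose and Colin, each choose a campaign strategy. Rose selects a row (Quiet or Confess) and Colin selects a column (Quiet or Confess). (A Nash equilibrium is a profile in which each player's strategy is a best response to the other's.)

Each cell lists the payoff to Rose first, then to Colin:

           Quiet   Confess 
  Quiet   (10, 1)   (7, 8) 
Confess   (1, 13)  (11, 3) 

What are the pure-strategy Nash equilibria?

none

(Quiet, Quiet): Colin prefers Confess (8 > 1) — not an equilibrium.
(Quiet, Confess): Rose prefers Confess (11 > 7) — not an equilibrium.
(Confess, Quiet): Rose prefers Quiet (10 > 1) — not an equilibrium.
(Confess, Confess): Colin prefers Quiet (13 > 3) — not an equilibrium.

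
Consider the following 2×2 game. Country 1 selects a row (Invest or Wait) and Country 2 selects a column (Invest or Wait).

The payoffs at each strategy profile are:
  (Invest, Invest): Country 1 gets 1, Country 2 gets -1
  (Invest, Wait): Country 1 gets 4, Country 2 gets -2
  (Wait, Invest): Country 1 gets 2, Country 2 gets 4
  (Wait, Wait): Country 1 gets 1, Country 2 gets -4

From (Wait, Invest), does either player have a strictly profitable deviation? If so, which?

Neither

Country 1 at (Wait, Invest) earns 2; deviating to Invest yields 1 — not better.
Country 2 earns 4; deviating to Wait yields -4 — not better.
Neither player can strictly improve; the profile is a Nash equilibrium.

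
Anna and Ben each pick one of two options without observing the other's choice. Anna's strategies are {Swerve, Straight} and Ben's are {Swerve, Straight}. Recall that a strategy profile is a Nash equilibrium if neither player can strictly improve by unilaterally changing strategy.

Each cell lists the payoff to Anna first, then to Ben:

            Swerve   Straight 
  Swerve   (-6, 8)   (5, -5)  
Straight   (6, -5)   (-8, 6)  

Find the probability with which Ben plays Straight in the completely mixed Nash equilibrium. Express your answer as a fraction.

Let c be the probability that Ben plays Swerve. In a completely mixed equilibrium, Anna must be indifferent between Swerve and Straight.
Anna's expected payoff from Swerve is −6c + 5(1−c); from Straight it is 6c − 8(1−c).
Setting these equal: −11c + 5 = 14c − 8, so c = 13/25.
Therefore Ben plays Straight with probability 1 − 13/25 = 12/25.

12/25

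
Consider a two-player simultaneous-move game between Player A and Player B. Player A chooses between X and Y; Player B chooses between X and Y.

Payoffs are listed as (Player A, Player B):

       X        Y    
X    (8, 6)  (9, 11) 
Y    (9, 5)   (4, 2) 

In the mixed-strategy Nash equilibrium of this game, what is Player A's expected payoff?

First find q, the probability Player B plays X, from Player A's indifference between X and Y: 8q + 9(1−q) = 9q + 4(1−q), giving q = 5/6.
Since Player A is indifferent in equilibrium, Player A's expected payoff equals the payoff from either row against (5/6, 1/6). Using X: 8(5/6) + 9(1/6) = 49/6.

49/6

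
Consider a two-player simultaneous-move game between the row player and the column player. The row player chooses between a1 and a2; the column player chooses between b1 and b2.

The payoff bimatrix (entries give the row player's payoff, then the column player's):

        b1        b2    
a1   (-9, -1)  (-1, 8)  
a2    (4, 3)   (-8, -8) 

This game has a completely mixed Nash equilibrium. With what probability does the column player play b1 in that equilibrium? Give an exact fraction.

7/20

Let q be the probability that the column player plays b1. In a completely mixed equilibrium, the row player must be indifferent between a1 and a2.
The row player's expected payoff from a1 is −9q − (1−q); from a2 it is 4q − 8(1−q).
Setting these equal: −8q − 1 = 12q − 8, so q = 7/20.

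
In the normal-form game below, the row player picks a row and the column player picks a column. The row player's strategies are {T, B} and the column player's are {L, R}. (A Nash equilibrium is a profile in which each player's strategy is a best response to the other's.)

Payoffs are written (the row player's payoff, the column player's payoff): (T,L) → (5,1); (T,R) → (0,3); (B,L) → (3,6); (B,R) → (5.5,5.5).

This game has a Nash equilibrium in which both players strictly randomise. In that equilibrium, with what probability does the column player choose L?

11/15

Let y be the probability that the column player plays L. In a completely mixed equilibrium, the row player must be indifferent between T and B.
The row player's expected payoff from T is 5y; from B it is 3y + 5.5(1−y).
Setting these equal: 5y = −2.5y + 5.5, so y = 11/15.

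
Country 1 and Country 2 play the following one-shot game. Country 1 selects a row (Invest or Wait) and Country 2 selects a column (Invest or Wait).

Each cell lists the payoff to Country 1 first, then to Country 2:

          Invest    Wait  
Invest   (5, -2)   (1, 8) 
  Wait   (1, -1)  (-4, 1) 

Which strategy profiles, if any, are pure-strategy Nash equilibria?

(Invest, Wait)

(Invest, Invest): Country 2 prefers Wait (8 > -2) — not an equilibrium.
(Invest, Wait): Country 1 gets 1 ≥ -4 from Wait, and Country 2 gets 8 ≥ -2 from Invest — Nash equilibrium.
(Wait, Invest): Country 1 prefers Invest (5 > 1); Country 2 prefers Wait (1 > -1) — not an equilibrium.
(Wait, Wait): Country 1 prefers Invest (1 > -4) — not an equilibrium.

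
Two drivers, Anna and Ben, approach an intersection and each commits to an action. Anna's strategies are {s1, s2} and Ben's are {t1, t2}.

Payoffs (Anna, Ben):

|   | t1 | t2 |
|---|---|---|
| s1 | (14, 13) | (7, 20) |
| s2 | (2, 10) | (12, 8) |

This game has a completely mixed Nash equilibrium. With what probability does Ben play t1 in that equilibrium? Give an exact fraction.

Let y be the probability that Ben plays t1. In a completely mixed equilibrium, Anna must be indifferent between s1 and s2.
Anna's expected payoff from s1 is 14y + 7(1−y); from s2 it is 2y + 12(1−y).
Setting these equal: 7y + 7 = −10y + 12, so y = 5/17.

5/17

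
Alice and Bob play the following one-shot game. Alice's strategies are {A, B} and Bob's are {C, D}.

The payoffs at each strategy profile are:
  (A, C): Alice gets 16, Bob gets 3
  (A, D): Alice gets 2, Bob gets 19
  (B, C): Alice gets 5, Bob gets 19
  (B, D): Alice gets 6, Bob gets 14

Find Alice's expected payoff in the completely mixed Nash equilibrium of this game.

First find q, the probability Bob plays C, from Alice's indifference between A and B: 16q + 2(1−q) = 5q + 6(1−q), giving q = 4/15.
Since Alice is indifferent in equilibrium, Alice's expected payoff equals the payoff from either row against (4/15, 11/15). Using A: 16(4/15) + 2(11/15) = 86/15.

86/15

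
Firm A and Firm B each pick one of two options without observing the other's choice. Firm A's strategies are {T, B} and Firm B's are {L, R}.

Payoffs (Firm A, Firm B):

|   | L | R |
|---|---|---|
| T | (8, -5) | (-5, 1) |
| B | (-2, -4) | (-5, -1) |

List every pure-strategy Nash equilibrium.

(T, R) and (B, R)

(T, L): Firm B prefers R (1 > -5) — not an equilibrium.
(T, R): Firm A gets -5 ≥ -5 from B, and Firm B gets 1 ≥ -5 from L — Nash equilibrium.
(B, L): Firm A prefers T (8 > -2); Firm B prefers R (-1 > -4) — not an equilibrium.
(B, R): Firm A gets -5 ≥ -5 from T, and Firm B gets -1 ≥ -4 from L — Nash equilibrium.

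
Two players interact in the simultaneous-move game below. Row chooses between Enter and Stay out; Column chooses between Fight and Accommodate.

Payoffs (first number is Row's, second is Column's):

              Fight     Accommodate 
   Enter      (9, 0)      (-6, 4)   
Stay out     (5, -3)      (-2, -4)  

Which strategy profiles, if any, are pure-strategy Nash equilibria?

none

(Enter, Fight): Column prefers Accommodate (4 > 0) — not an equilibrium.
(Enter, Accommodate): Row prefers Stay out (-2 > -6) — not an equilibrium.
(Stay out, Fight): Row prefers Enter (9 > 5) — not an equilibrium.
(Stay out, Accommodate): Column prefers Fight (-3 > -4) — not an equilibrium.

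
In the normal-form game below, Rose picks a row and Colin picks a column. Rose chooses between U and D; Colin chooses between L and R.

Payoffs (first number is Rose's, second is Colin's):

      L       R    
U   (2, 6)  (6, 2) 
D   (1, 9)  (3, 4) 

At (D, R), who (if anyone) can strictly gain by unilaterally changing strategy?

Both

Rose at (D, R) earns 3; deviating to U yields 6 — a strict improvement.
Colin earns 4; deviating to L yields 9 — a strict improvement.
Both Rose and Colin have strictly profitable deviations.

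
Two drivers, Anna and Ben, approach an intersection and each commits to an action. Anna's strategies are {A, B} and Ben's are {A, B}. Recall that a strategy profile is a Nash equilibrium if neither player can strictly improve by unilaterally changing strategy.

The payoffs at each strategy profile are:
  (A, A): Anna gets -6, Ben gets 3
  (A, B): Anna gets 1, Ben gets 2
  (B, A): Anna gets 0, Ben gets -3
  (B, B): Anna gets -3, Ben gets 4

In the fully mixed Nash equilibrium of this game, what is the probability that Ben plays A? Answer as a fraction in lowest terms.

2/5

Let y be the probability that Ben plays A. In a completely mixed equilibrium, Anna must be indifferent between A and B.
Anna's expected payoff from A is −6y + (1−y); from B it is −3(1−y).
Setting these equal: −7y + 1 = 3y − 3, so y = 2/5.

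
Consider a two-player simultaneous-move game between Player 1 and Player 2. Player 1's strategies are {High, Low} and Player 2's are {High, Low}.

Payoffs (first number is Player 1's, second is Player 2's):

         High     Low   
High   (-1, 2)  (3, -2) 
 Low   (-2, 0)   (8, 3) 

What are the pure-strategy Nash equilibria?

(High, High) and (Low, Low)

(High, High): Player 1 gets -1 ≥ -2 from Low, and Player 2 gets 2 ≥ -2 from Low — Nash equilibrium.
(High, Low): Player 1 prefers Low (8 > 3); Player 2 prefers High (2 > -2) — not an equilibrium.
(Low, High): Player 1 prefers High (-1 > -2); Player 2 prefers Low (3 > 0) — not an equilibrium.
(Low, Low): Player 1 gets 8 ≥ 3 from High, and Player 2 gets 3 ≥ 0 from High — Nash equilibrium.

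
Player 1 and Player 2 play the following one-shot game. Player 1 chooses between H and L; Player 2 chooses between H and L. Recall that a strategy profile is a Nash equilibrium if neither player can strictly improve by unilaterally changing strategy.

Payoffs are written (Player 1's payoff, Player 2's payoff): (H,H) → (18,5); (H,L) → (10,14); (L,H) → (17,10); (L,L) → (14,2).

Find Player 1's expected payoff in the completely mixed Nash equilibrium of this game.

82/5

First find q, the probability Player 2 plays H, from Player 1's indifference between H and L: 18q + 10(1−q) = 17q + 14(1−q), giving q = 4/5.
Since Player 1 is indifferent in equilibrium, Player 1's expected payoff equals the payoff from either row against (4/5, 1/5). Using H: 18(4/5) + 10(1/5) = 82/5.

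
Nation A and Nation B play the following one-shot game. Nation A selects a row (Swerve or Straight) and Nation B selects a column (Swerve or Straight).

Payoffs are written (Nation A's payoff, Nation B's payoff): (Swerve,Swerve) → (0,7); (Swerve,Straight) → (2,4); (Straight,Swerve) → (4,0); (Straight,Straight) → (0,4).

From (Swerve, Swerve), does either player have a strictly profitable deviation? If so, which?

Nation A at (Swerve, Swerve) earns 0; deviating to Straight yields 4 — a strict improvement.
Nation B earns 7; deviating to Straight yields 4 — not better.
Only Nation A has a strictly profitable deviation.

Nation A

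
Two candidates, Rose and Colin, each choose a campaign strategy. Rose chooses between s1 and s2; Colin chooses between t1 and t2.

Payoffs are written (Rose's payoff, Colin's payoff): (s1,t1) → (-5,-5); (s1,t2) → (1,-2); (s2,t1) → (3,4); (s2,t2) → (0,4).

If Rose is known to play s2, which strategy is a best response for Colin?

Against s2, Colin earns 4 from t1 and 4 from t2.
So either strategy is a best response.

either — both t1 and t2 are best responses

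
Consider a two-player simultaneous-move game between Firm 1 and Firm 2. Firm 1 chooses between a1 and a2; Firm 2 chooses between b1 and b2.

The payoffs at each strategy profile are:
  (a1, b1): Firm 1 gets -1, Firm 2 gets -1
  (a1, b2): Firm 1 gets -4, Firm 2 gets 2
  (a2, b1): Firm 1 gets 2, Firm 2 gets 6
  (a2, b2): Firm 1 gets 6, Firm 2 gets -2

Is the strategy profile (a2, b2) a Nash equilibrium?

No

At (a2, b2), Firm 1 earns 6; switching to a1 would give -4, so Firm 1 has no profitable deviation.
Firm 2 earns -2; switching to b1 would give 6, so Firm 2 would deviate.
Since at least one player can profitably deviate, this is not a Nash equilibrium.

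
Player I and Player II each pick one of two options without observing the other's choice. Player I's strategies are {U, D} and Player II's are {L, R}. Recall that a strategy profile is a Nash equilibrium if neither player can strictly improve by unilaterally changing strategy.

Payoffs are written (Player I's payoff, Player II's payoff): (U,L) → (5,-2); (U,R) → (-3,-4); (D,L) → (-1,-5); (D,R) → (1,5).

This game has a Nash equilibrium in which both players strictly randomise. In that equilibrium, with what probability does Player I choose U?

Let r be the probability that Player I plays U. In a completely mixed equilibrium, Player II must be indifferent between L and R.
Player II's expected payoff from L is −2r − 5(1−r); from R it is −4r + 5(1−r).
Setting these equal: 3r − 5 = −9r + 5, so r = 5/6.

5/6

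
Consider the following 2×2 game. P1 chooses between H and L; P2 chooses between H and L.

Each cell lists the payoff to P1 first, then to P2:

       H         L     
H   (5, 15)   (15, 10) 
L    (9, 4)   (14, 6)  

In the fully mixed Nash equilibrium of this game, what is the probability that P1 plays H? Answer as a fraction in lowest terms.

2/7

Let r be the probability that P1 plays H. In a completely mixed equilibrium, P2 must be indifferent between H and L.
P2's expected payoff from H is 15r + 4(1−r); from L it is 10r + 6(1−r).
Setting these equal: 11r + 4 = 4r + 6, so r = 2/7.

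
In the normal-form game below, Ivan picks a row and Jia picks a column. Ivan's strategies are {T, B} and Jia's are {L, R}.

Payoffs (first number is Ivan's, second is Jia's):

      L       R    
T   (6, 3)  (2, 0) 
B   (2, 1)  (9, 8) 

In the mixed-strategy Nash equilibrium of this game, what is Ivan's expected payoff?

50/11

First find y, the probability Jia plays L, from Ivan's indifference between T and B: 6y + 2(1−y) = 2y + 9(1−y), giving y = 7/11.
Since Ivan is indifferent in equilibrium, Ivan's expected payoff equals the payoff from either row against (7/11, 4/11). Using T: 6(7/11) + 2(4/11) = 50/11.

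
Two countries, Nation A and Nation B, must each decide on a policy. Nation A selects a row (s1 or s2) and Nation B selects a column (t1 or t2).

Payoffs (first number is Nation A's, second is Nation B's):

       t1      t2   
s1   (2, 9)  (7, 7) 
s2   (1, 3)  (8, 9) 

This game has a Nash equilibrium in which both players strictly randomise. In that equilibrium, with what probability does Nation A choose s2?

1/4

Let p be the probability that Nation A plays s1. In a completely mixed equilibrium, Nation B must be indifferent between t1 and t2.
Nation B's expected payoff from t1 is 9p + 3(1−p); from t2 it is 7p + 9(1−p).
Setting these equal: 6p + 3 = −2p + 9, so p = 3/4.
Therefore Nation A plays s2 with probability 1 − 3/4 = 1/4.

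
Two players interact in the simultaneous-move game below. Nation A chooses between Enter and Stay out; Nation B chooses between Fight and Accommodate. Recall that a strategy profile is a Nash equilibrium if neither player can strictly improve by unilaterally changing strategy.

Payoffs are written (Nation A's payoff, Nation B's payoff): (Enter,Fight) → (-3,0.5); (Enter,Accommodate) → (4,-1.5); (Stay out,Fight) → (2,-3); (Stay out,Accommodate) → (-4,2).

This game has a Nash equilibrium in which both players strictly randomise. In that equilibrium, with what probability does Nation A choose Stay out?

Let p be the probability that Nation A plays Enter. In a completely mixed equilibrium, Nation B must be indifferent between Fight and Accommodate.
Nation B's expected payoff from Fight is 0.5p − 3(1−p); from Accommodate it is −1.5p + 2(1−p).
Setting these equal: 3.5p − 3 = −3.5p + 2, so p = 5/7.
Therefore Nation A plays Stay out with probability 1 − 5/7 = 2/7.

2/7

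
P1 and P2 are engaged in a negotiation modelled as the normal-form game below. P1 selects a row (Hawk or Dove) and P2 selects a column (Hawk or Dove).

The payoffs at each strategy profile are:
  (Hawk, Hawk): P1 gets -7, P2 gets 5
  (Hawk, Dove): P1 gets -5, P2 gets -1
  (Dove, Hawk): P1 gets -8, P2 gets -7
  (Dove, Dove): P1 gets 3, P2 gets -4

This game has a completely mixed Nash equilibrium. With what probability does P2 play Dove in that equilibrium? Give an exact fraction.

1/9

Let c be the probability that P2 plays Hawk. In a completely mixed equilibrium, P1 must be indifferent between Hawk and Dove.
P1's expected payoff from Hawk is −7c − 5(1−c); from Dove it is −8c + 3(1−c).
Setting these equal: −2c − 5 = −11c + 3, so c = 8/9.
Therefore P2 plays Dove with probability 1 − 8/9 = 1/9.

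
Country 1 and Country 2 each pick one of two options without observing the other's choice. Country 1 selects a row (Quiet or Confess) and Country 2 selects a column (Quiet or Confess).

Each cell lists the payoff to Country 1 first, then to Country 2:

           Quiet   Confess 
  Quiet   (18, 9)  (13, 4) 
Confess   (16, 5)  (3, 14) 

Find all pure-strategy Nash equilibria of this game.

(Quiet, Quiet): Country 1 gets 18 ≥ 16 from Confess, and Country 2 gets 9 ≥ 4 from Confess — Nash equilibrium.
(Quiet, Confess): Country 2 prefers Quiet (9 > 4) — not an equilibrium.
(Confess, Quiet): Country 1 prefers Quiet (18 > 16); Country 2 prefers Confess (14 > 5) — not an equilibrium.
(Confess, Confess): Country 1 prefers Quiet (13 > 3) — not an equilibrium.

(Quiet, Quiet)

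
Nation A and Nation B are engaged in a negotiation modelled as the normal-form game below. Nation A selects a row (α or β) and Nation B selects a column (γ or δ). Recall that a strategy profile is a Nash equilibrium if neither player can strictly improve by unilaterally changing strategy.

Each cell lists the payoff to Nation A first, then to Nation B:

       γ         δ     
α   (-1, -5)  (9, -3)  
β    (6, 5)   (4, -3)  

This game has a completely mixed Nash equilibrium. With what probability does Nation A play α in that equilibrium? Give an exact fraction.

4/5

Let x be the probability that Nation A plays α. In a completely mixed equilibrium, Nation B must be indifferent between γ and δ.
Nation B's expected payoff from γ is −5x + 5(1−x); from δ it is −3x − 3(1−x).
Setting these equal: −10x + 5 = -3, so x = 4/5.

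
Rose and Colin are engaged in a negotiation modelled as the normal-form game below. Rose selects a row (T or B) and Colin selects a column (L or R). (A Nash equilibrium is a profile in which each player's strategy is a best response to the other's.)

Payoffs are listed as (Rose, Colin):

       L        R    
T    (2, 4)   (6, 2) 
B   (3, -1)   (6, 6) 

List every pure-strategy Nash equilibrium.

(T, L): Rose prefers B (3 > 2) — not an equilibrium.
(T, R): Colin prefers L (4 > 2) — not an equilibrium.
(B, L): Colin prefers R (6 > -1) — not an equilibrium.
(B, R): Rose gets 6 ≥ 6 from T, and Colin gets 6 ≥ -1 from L — Nash equilibrium.

(B, R)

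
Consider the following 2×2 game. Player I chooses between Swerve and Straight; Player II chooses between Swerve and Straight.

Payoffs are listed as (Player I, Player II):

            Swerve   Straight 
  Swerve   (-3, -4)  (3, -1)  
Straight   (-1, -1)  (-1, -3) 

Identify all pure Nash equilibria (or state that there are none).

(Swerve, Straight) and (Straight, Swerve)

(Swerve, Swerve): Player I prefers Straight (-1 > -3); Player II prefers Straight (-1 > -4) — not an equilibrium.
(Swerve, Straight): Player I gets 3 ≥ -1 from Straight, and Player II gets -1 ≥ -4 from Swerve — Nash equilibrium.
(Straight, Swerve): Player I gets -1 ≥ -3 from Swerve, and Player II gets -1 ≥ -3 from Straight — Nash equilibrium.
(Straight, Straight): Player I prefers Swerve (3 > -1); Player II prefers Swerve (-1 > -3) — not an equilibrium.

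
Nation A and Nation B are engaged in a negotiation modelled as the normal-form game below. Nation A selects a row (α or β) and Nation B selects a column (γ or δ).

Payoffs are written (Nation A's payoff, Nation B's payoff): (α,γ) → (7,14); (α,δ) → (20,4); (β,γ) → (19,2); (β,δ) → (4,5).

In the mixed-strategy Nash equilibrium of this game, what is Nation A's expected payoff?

First find y, the probability Nation B plays γ, from Nation A's indifference between α and β: 7y + 20(1−y) = 19y + 4(1−y), giving y = 4/7.
Since Nation A is indifferent in equilibrium, Nation A's expected payoff equals the payoff from either row against (4/7, 3/7). Using α: 7(4/7) + 20(3/7) = 88/7.

88/7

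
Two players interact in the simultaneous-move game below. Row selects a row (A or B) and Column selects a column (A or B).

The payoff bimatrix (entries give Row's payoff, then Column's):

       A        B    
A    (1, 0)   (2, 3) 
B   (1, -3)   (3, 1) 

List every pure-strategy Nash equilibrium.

(B, B)

(A, A): Column prefers B (3 > 0) — not an equilibrium.
(A, B): Row prefers B (3 > 2) — not an equilibrium.
(B, A): Column prefers B (1 > -3) — not an equilibrium.
(B, B): Row gets 3 ≥ 2 from A, and Column gets 1 ≥ -3 from A — Nash equilibrium.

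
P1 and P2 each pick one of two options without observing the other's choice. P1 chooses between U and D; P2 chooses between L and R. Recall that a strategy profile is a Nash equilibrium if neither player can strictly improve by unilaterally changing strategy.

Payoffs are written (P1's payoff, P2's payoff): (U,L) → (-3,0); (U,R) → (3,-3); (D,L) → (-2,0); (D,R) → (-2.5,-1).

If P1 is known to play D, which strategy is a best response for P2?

L

Against D, P2 earns 0 from L and -1 from R.
So L is the best response.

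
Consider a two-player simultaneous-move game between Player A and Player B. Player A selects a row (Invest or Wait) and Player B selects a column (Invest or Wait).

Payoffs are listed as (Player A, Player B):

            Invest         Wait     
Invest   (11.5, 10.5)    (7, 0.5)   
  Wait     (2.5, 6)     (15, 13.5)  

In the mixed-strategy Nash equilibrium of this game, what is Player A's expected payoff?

First find q, the probability Player B plays Invest, from Player A's indifference between Invest and Wait: 11.5q + 7(1−q) = 2.5q + 15(1−q), giving q = 8/17.
Since Player A is indifferent in equilibrium, Player A's expected payoff equals the payoff from either row against (8/17, 9/17). Using Invest: 11.5(8/17) + 7(9/17) = 155/17.

155/17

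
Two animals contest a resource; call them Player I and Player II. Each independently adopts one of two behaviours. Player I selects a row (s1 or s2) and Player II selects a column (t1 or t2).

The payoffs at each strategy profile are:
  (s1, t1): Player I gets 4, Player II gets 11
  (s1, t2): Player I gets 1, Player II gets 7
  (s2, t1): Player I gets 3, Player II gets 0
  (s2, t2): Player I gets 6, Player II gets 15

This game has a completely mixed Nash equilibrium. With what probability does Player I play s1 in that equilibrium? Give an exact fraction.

15/19

Let p be the probability that Player I plays s1. In a completely mixed equilibrium, Player II must be indifferent between t1 and t2.
Player II's expected payoff from t1 is 11p; from t2 it is 7p + 15(1−p).
Setting these equal: 11p = −8p + 15, so p = 15/19.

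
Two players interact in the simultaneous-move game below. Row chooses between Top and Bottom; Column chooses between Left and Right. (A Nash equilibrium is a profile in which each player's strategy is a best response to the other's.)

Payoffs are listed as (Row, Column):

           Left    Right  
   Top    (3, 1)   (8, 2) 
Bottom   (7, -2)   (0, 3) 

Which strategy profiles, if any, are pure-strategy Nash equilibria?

(Top, Right)

(Top, Left): Row prefers Bottom (7 > 3); Column prefers Right (2 > 1) — not an equilibrium.
(Top, Right): Row gets 8 ≥ 0 from Bottom, and Column gets 2 ≥ 1 from Left — Nash equilibrium.
(Bottom, Left): Column prefers Right (3 > -2) — not an equilibrium.
(Bottom, Right): Row prefers Top (8 > 0) — not an equilibrium.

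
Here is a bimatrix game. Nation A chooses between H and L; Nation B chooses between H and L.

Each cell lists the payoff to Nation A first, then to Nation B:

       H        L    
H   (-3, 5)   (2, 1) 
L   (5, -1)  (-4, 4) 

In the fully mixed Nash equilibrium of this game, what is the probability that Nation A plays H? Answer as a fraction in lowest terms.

5/9

Let r be the probability that Nation A plays H. In a completely mixed equilibrium, Nation B must be indifferent between H and L.
Nation B's expected payoff from H is 5r − (1−r); from L it is r + 4(1−r).
Setting these equal: 6r − 1 = −3r + 4, so r = 5/9.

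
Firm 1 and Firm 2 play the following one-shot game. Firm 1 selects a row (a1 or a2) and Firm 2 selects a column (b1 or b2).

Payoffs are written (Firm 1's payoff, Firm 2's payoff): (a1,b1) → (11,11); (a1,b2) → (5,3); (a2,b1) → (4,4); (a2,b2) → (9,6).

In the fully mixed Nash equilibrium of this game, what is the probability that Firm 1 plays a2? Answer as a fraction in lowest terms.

Let r be the probability that Firm 1 plays a1. In a completely mixed equilibrium, Firm 2 must be indifferent between b1 and b2.
Firm 2's expected payoff from b1 is 11r + 4(1−r); from b2 it is 3r + 6(1−r).
Setting these equal: 7r + 4 = −3r + 6, so r = 1/5.
Therefore Firm 1 plays a2 with probability 1 − 1/5 = 4/5.

4/5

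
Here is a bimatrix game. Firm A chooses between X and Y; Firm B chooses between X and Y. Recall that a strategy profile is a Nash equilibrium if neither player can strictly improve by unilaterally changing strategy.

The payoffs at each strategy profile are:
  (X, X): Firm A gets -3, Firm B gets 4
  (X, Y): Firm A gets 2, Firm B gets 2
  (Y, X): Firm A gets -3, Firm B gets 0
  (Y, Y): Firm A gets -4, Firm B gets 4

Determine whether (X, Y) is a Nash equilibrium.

At (X, Y), Firm A earns 2; switching to Y would give -4, so Firm A has no profitable deviation.
Firm B earns 2; switching to X would give 4, so Firm B would deviate.
Since at least one player can profitably deviate, this is not a Nash equilibrium.

No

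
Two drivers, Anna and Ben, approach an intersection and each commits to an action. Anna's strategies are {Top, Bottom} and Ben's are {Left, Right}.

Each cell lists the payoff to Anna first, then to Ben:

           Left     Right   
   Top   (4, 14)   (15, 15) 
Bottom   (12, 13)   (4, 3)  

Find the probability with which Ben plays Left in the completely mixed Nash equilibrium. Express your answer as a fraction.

11/19

Let c be the probability that Ben plays Left. In a completely mixed equilibrium, Anna must be indifferent between Top and Bottom.
Anna's expected payoff from Top is 4c + 15(1−c); from Bottom it is 12c + 4(1−c).
Setting these equal: −11c + 15 = 8c + 4, so c = 11/19.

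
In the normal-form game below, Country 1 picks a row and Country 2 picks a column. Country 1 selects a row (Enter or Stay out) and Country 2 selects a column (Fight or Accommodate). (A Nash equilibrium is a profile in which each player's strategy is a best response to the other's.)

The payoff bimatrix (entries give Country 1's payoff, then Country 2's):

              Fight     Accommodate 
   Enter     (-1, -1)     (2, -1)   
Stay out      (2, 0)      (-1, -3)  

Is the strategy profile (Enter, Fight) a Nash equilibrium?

No

At (Enter, Fight), Country 1 earns -1; switching to Stay out would give 2, so Country 1 would deviate.
Country 2 earns -1; switching to Accommodate would give -1, so Country 2 has no profitable deviation.
Since at least one player can profitably deviate, this is not a Nash equilibrium.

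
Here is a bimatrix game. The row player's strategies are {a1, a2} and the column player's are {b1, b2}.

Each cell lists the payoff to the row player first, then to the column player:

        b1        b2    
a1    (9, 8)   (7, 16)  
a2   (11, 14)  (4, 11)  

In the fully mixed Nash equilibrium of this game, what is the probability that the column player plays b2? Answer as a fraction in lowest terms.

Let c be the probability that the column player plays b1. In a completely mixed equilibrium, the row player must be indifferent between a1 and a2.
The row player's expected payoff from a1 is 9c + 7(1−c); from a2 it is 11c + 4(1−c).
Setting these equal: 2c + 7 = 7c + 4, so c = 3/5.
Therefore the column player plays b2 with probability 1 − 3/5 = 2/5.

2/5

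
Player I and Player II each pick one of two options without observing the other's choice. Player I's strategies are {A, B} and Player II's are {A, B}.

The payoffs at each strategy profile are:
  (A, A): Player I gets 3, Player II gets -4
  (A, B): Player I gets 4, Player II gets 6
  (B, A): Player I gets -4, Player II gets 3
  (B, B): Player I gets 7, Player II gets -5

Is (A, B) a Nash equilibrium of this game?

At (A, B), Player I earns 4; switching to B would give 7, so Player I would deviate.
Player II earns 6; switching to A would give -4, so Player II has no profitable deviation.
Since at least one player can profitably deviate, this is not a Nash equilibrium.

No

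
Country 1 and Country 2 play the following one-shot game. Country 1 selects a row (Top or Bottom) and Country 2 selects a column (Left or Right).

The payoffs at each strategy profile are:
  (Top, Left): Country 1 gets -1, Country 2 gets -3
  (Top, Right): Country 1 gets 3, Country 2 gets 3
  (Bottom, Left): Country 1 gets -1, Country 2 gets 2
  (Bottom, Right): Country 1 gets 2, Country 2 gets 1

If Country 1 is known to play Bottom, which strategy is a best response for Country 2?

Against Bottom, Country 2 earns 2 from Left and 1 from Right.
So Left is the best response.

Left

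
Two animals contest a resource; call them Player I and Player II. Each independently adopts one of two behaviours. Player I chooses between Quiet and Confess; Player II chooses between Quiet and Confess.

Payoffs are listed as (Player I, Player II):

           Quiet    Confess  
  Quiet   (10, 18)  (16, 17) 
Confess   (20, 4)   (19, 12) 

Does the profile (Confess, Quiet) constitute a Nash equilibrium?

At (Confess, Quiet), Player I earns 20; switching to Quiet would give 10, so Player I has no profitable deviation.
Player II earns 4; switching to Confess would give 12, so Player II would deviate.
Since at least one player can profitably deviate, this is not a Nash equilibrium.

No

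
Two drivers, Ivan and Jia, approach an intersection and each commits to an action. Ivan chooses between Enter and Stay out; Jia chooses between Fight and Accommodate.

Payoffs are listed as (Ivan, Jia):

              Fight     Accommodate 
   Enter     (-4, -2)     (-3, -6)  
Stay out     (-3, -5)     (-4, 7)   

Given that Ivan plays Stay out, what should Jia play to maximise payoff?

Against Stay out, Jia earns -5 from Fight and 7 from Accommodate.
So Accommodate is the best response.

Accommodate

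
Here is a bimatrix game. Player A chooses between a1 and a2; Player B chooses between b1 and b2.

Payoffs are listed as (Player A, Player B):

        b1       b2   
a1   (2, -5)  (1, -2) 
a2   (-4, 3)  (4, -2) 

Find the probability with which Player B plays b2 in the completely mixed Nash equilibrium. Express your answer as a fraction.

Let c be the probability that Player B plays b1. In a completely mixed equilibrium, Player A must be indifferent between a1 and a2.
Player A's expected payoff from a1 is 2c + (1−c); from a2 it is −4c + 4(1−c).
Setting these equal: c + 1 = −8c + 4, so c = 1/3.
Therefore Player B plays b2 with probability 1 − 1/3 = 2/3.

2/3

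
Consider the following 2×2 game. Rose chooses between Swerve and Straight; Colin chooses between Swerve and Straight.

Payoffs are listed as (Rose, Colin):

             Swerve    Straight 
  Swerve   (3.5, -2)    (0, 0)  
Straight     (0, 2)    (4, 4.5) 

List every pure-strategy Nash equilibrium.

(Straight, Straight)

(Swerve, Swerve): Colin prefers Straight (0 > -2) — not an equilibrium.
(Swerve, Straight): Rose prefers Straight (4 > 0) — not an equilibrium.
(Straight, Swerve): Rose prefers Swerve (3.5 > 0); Colin prefers Straight (4.5 > 2) — not an equilibrium.
(Straight, Straight): Rose gets 4 ≥ 0 from Swerve, and Colin gets 4.5 ≥ 2 from Swerve — Nash equilibrium.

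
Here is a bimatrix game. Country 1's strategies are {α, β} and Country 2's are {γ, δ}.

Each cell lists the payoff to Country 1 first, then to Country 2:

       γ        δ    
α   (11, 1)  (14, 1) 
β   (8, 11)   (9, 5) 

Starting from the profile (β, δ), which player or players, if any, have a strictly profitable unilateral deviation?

Both

Country 1 at (β, δ) earns 9; deviating to α yields 14 — a strict improvement.
Country 2 earns 5; deviating to γ yields 11 — a strict improvement.
Both Country 1 and Country 2 have strictly profitable deviations.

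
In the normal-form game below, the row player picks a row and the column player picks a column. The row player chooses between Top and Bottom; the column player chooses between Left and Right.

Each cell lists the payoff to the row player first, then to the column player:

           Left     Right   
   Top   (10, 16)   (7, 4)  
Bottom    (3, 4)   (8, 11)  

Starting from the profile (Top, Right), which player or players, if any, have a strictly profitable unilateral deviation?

Both

The row player at (Top, Right) earns 7; deviating to Bottom yields 8 — a strict improvement.
The column player earns 4; deviating to Left yields 16 — a strict improvement.
Both the row player and the column player have strictly profitable deviations.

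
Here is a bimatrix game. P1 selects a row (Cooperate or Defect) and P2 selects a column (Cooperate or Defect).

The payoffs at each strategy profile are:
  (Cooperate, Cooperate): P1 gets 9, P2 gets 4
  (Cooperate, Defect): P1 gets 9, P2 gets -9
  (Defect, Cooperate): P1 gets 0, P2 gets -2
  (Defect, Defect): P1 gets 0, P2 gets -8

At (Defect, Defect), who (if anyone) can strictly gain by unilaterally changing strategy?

P1 at (Defect, Defect) earns 0; deviating to Cooperate yields 9 — a strict improvement.
P2 earns -8; deviating to Cooperate yields -2 — a strict improvement.
Both P1 and P2 have strictly profitable deviations.

Both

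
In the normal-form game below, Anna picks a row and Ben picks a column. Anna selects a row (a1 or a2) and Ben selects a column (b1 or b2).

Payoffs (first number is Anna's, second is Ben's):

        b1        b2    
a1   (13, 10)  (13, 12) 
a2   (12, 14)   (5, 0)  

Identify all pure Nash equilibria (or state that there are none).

(a1, b1): Ben prefers b2 (12 > 10) — not an equilibrium.
(a1, b2): Anna gets 13 ≥ 5 from a2, and Ben gets 12 ≥ 10 from b1 — Nash equilibrium.
(a2, b1): Anna prefers a1 (13 > 12) — not an equilibrium.
(a2, b2): Anna prefers a1 (13 > 5); Ben prefers b1 (14 > 0) — not an equilibrium.

(a1, b2)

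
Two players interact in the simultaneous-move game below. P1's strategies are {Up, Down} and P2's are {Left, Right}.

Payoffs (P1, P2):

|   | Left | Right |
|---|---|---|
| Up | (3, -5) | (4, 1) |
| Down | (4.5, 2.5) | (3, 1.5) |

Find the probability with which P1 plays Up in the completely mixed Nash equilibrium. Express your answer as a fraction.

1/7

Let r be the probability that P1 plays Up. In a completely mixed equilibrium, P2 must be indifferent between Left and Right.
P2's expected payoff from Left is −5r + 2.5(1−r); from Right it is r + 1.5(1−r).
Setting these equal: −7.5r + 2.5 = −0.5r + 1.5, so r = 1/7.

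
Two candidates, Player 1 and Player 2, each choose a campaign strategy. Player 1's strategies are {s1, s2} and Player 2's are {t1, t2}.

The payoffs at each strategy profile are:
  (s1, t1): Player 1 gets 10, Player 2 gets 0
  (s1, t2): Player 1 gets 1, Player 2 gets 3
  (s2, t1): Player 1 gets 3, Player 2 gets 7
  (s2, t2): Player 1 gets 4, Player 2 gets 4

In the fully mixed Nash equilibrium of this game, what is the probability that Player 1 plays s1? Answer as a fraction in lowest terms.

1/2

Let r be the probability that Player 1 plays s1. In a completely mixed equilibrium, Player 2 must be indifferent between t1 and t2.
Player 2's expected payoff from t1 is 7(1−r); from t2 it is 3r + 4(1−r).
Setting these equal: −7r + 7 = −r + 4, so r = 1/2.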